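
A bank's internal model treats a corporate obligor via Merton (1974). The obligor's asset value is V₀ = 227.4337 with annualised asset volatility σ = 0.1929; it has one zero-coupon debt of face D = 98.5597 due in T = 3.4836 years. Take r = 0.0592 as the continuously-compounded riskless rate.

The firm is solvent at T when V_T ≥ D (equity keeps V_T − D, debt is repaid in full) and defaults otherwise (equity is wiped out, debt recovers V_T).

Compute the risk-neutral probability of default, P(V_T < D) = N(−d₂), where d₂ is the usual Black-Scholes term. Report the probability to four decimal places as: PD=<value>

PD=0.0033

d₁ = [ln(V₀/D) + (r + σ²/2)T] / (σ√T)
   = [ln(227.4337/98.5597) + (0.0592 + 0.5·0.1929²)·3.4836] / (0.1929·√3.4836)
   = [0.836196 + 0.271042] / 0.360036 = 3.075352
d₂ = d₁ − σ√T = 3.075352 − 0.360036 = 2.715316
risk-neutral PD = N(−d₂) = N(-2.715316) = 0.003311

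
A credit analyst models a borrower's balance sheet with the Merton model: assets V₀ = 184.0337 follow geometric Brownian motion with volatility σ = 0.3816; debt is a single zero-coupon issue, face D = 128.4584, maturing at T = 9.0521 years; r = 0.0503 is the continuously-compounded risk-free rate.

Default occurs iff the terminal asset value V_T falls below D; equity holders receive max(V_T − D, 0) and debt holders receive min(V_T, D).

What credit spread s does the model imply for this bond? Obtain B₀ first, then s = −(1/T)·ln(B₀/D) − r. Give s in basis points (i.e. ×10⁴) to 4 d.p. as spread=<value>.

spread=275.9568

d₁ = [ln(V₀/D) + (r + σ²/2)T] / (σ√T)
   = [ln(184.0337/128.4584) + (0.0503 + 0.5·0.3816²)·9.0521] / (0.3816·√9.0521)
   = [0.359514 + 1.114398] / 1.148109 = 1.283773
d₂ = d₁ − σ√T = 1.283773 − 1.148109 = 0.135664
N(d₁) = 0.900389,  N(d₂) = 0.553957,  e^(−rT) = 0.634245
E₀ = V₀·N(d₁) − D·e^(−rT)·N(d₂)
   = 184.0337·0.900389 − 128.4584·0.634245·0.553957 = 120.568888
B₀ = V₀ − E₀ = 184.0337 − 120.568888 = 63.464812
spread = −(1/T)·ln(B₀/D) − r = −(1/9.0521)·ln(63.464812/128.4584) − 0.0503 = 0.02759568
in basis points: 0.02759568 × 10⁴ = 275.9568 bp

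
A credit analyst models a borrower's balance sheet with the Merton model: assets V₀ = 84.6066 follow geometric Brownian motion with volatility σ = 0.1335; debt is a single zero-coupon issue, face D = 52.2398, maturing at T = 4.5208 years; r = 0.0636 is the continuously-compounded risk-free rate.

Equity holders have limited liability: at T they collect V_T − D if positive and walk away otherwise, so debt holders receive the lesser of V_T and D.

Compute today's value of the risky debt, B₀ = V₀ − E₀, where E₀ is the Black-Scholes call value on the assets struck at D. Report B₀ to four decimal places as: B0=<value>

B0=39.1695

d₁ = [ln(V₀/D) + (r + σ²/2)T] / (σ√T)
   = [ln(84.6066/52.2398) + (0.0636 + 0.5·0.1335²)·4.5208] / (0.1335·√4.5208)
   = [0.482168 + 0.327808] / 0.283850 = 2.853535
d₂ = d₁ − σ√T = 2.853535 − 0.283850 = 2.569685
N(d₁) = 0.997838,  N(d₂) = 0.994910,  e^(−rT) = 0.750119
E₀ = V₀·N(d₁) − D·e^(−rT)·N(d₂)
   = 84.6066·0.997838 − 52.2398·0.750119·0.994910 = 45.437050
B₀ = V₀ − E₀ = 84.6066 − 45.437050 = 39.169550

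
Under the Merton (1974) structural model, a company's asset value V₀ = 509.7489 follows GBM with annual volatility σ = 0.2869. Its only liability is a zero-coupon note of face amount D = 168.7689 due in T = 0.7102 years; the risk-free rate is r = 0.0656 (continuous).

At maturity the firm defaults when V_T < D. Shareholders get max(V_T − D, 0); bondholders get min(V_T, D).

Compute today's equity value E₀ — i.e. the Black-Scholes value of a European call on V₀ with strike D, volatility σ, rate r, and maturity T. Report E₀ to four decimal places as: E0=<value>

d₁ = [ln(V₀/D) + (r + σ²/2)T] / (σ√T)
   = [ln(509.7489/168.7689) + (0.0656 + 0.5·0.2869²)·0.7102] / (0.2869·√0.7102)
   = [1.105388 + 0.075818] / 0.241780 = 4.885452
d₂ = d₁ − σ√T = 4.885452 − 0.241780 = 4.643671
N(d₁) = 0.999999,  N(d₂) = 0.999998,  e^(−rT) = 0.954479
E₀ = V₀·N(d₁) − D·e^(−rT)·N(d₂)
   = 509.7489·0.999999 − 168.7689·0.954479·0.999998 = 348.662458

E0=348.6625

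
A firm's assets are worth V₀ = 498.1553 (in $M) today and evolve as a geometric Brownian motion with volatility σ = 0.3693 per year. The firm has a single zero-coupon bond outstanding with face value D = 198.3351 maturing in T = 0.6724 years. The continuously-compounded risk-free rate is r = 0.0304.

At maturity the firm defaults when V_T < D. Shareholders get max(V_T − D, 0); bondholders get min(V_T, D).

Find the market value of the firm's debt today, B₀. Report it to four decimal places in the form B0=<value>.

B0=194.2979

d₁ = [ln(V₀/D) + (r + σ²/2)T] / (σ√T)
   = [ln(498.1553/198.3351) + (0.0304 + 0.5·0.3693²)·0.6724] / (0.3693·√0.6724)
   = [0.920954 + 0.066293] / 0.302826 = 3.260112
d₂ = d₁ − σ√T = 3.260112 − 0.302826 = 2.957286
N(d₁) = 0.999443,  N(d₂) = 0.998448,  e^(−rT) = 0.979767
E₀ = V₀·N(d₁) − D·e^(−rT)·N(d₂)
   = 498.1553·0.999443 − 198.3351·0.979767·0.998448 = 303.857361
B₀ = V₀ − E₀ = 498.1553 − 303.857361 = 194.297939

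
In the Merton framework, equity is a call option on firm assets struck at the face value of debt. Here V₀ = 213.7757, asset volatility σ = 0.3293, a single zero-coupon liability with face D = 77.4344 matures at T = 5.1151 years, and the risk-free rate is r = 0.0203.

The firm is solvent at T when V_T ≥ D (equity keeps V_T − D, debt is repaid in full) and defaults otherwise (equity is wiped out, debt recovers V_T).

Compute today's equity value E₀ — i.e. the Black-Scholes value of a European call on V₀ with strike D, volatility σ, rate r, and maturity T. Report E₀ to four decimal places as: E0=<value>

d₁ = [ln(V₀/D) + (r + σ²/2)T] / (σ√T)
   = [ln(213.7757/77.4344) + (0.0203 + 0.5·0.3293²)·5.1151] / (0.3293·√5.1151)
   = [1.015496 + 0.381173] / 0.744764 = 1.875318
d₂ = d₁ − σ√T = 1.875318 − 0.744764 = 1.130554
N(d₁) = 0.969625,  N(d₂) = 0.870878,  e^(−rT) = 0.901373
E₀ = V₀·N(d₁) − D·e^(−rT)·N(d₂)
   = 213.7757·0.969625 − 77.4344·0.901373·0.870878 = 146.497446

E0=146.4974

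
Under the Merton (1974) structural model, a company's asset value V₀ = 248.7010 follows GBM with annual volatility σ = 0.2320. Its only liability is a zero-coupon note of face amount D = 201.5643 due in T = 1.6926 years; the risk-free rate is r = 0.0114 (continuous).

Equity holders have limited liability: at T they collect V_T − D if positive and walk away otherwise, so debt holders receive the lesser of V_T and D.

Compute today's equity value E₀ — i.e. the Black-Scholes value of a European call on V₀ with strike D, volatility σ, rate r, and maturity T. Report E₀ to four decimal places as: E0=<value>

d₁ = [ln(V₀/D) + (r + σ²/2)T] / (σ√T)
   = [ln(248.7010/201.5643) + (0.0114 + 0.5·0.2320²)·1.6926] / (0.2320·√1.6926)
   = [0.210143 + 0.064847] / 0.301832 = 0.911069
d₂ = d₁ − σ√T = 0.911069 − 0.301832 = 0.609238
N(d₁) = 0.818871,  N(d₂) = 0.728816,  e^(−rT) = 0.980889
E₀ = V₀·N(d₁) − D·e^(−rT)·N(d₂)
   = 248.7010·0.818871 − 201.5643·0.980889·0.728816 = 59.557974

E0=59.5580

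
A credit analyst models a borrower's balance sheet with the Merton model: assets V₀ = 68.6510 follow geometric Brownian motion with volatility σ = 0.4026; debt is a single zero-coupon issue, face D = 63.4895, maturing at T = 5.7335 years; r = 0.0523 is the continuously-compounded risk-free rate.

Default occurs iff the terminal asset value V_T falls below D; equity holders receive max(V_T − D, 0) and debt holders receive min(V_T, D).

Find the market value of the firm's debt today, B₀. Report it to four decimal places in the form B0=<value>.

d₁ = [ln(V₀/D) + (r + σ²/2)T] / (σ√T)
   = [ln(68.6510/63.4895) + (0.0523 + 0.5·0.4026²)·5.7335] / (0.4026·√5.7335)
   = [0.078161 + 0.764524] / 0.964015 = 0.874142
d₂ = d₁ − σ√T = 0.874142 − 0.964015 = -0.089873
N(d₁) = 0.808979,  N(d₂) = 0.464194,  e^(−rT) = 0.740920
E₀ = V₀·N(d₁) − D·e^(−rT)·N(d₂)
   = 68.6510·0.808979 − 63.4895·0.740920·0.464194 = 33.701251
B₀ = V₀ − E₀ = 68.6510 − 33.701251 = 34.949749

B0=34.9497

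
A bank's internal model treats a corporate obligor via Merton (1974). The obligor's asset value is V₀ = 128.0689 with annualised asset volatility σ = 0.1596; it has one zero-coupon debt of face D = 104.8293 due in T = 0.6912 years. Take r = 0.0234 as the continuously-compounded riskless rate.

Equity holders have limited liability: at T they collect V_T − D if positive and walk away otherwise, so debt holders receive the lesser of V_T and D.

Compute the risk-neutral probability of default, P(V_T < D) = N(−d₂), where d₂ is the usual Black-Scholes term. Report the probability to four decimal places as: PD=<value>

d₁ = [ln(V₀/D) + (r + σ²/2)T] / (σ√T)
   = [ln(128.0689/104.8293) + (0.0234 + 0.5·0.1596²)·0.6912] / (0.1596·√0.6912)
   = [0.200235 + 0.024977] / 0.132689 = 1.697295
d₂ = d₁ − σ√T = 1.697295 − 0.132689 = 1.564606
risk-neutral PD = N(−d₂) = N(-1.564606) = 0.058838

PD=0.0588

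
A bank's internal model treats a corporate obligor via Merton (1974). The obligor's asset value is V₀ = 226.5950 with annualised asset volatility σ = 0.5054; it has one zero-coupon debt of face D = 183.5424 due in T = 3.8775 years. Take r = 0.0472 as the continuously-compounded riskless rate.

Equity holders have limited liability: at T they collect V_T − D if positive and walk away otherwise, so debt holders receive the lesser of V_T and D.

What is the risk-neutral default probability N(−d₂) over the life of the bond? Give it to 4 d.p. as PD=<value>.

PD=0.5406

d₁ = [ln(V₀/D) + (r + σ²/2)T] / (σ√T)
   = [ln(226.5950/183.5424) + (0.0472 + 0.5·0.5054²)·3.8775] / (0.5054·√3.8775)
   = [0.210719 + 0.678231] / 0.995202 = 0.893236
d₂ = d₁ − σ√T = 0.893236 − 0.995202 = -0.101966
risk-neutral PD = N(−d₂) = N(0.101966) = 0.540608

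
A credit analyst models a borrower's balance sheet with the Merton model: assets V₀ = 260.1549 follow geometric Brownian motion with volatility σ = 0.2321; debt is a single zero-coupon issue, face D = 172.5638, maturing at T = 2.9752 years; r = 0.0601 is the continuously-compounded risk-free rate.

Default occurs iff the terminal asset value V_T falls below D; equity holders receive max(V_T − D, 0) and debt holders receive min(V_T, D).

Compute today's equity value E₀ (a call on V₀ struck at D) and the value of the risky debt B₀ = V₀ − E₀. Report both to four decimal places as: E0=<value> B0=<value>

E0=118.2334 B0=141.9215

d₁ = [ln(V₀/D) + (r + σ²/2)T] / (σ√T)
   = [ln(260.1549/172.5638) + (0.0601 + 0.5·0.2321²)·2.9752] / (0.2321·√2.9752)
   = [0.410510 + 0.258947] / 0.400344 = 1.672206
d₂ = d₁ − σ√T = 1.672206 − 0.400344 = 1.271862
N(d₁) = 0.952758,  N(d₂) = 0.898289,  e^(−rT) = 0.836265
E₀ = V₀·N(d₁) − D·e^(−rT)·N(d₂)
   = 260.1549·0.952758 − 172.5638·0.836265·0.898289 = 118.233435
B₀ = V₀ − E₀ = 260.1549 − 118.233435 = 141.921465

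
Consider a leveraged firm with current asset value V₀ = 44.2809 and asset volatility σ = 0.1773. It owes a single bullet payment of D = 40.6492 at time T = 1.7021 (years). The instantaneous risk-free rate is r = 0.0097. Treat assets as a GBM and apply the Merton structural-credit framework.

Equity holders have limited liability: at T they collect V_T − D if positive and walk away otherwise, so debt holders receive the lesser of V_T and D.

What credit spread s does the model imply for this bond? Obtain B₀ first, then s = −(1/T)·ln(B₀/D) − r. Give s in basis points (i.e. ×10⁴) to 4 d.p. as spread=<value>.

spread=317.0301

d₁ = [ln(V₀/D) + (r + σ²/2)T] / (σ√T)
   = [ln(44.2809/40.6492) + (0.0097 + 0.5·0.1773²)·1.7021] / (0.1773·√1.7021)
   = [0.085574 + 0.043263] / 0.231314 = 0.556982
d₂ = d₁ − σ√T = 0.556982 − 0.231314 = 0.325669
N(d₁) = 0.711230,  N(d₂) = 0.627663,  e^(−rT) = 0.983625
E₀ = V₀·N(d₁) − D·e^(−rT)·N(d₂)
   = 44.2809·0.711230 − 40.6492·0.983625·0.627663 = 6.397725
B₀ = V₀ − E₀ = 44.2809 − 6.397725 = 37.883175
spread = −(1/T)·ln(B₀/D) − r = −(1/1.7021)·ln(37.883175/40.6492) − 0.0097 = 0.03170301
in basis points: 0.03170301 × 10⁴ = 317.0301 bp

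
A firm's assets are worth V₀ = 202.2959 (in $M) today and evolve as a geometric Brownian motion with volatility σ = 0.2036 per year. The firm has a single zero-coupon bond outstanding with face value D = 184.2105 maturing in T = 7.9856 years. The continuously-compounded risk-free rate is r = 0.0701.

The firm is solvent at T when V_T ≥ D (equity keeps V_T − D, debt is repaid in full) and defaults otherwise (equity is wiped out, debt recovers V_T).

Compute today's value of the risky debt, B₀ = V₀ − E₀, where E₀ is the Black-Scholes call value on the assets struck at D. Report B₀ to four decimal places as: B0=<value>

B0=100.0242

d₁ = [ln(V₀/D) + (r + σ²/2)T] / (σ√T)
   = [ln(202.2959/184.2105) + (0.0701 + 0.5·0.2036²)·7.9856] / (0.2036·√7.9856)
   = [0.093652 + 0.725304] / 0.575349 = 1.423407
d₂ = d₁ − σ√T = 1.423407 − 0.575349 = 0.848058
N(d₁) = 0.922691,  N(d₂) = 0.801797,  e^(−rT) = 0.571329
E₀ = V₀·N(d₁) − D·e^(−rT)·N(d₂)
   = 202.2959·0.922691 − 184.2105·0.571329·0.801797 = 102.271653
B₀ = V₀ − E₀ = 202.2959 − 102.271653 = 100.024247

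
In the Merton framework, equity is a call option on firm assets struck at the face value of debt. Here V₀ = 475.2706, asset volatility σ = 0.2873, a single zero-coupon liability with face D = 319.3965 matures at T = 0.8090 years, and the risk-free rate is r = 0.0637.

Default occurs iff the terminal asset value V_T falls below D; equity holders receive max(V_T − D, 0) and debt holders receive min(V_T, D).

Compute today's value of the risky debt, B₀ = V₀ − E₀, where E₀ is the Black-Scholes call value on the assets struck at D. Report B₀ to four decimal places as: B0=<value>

B0=301.7273

d₁ = [ln(V₀/D) + (r + σ²/2)T] / (σ√T)
   = [ln(475.2706/319.3965) + (0.0637 + 0.5·0.2873²)·0.8090] / (0.2873·√0.8090)
   = [0.397451 + 0.084921] / 0.258410 = 1.866691
d₂ = d₁ − σ√T = 1.866691 − 0.258410 = 1.608281
N(d₁) = 0.969028,  N(d₂) = 0.946113,  e^(−rT) = 0.949772
E₀ = V₀·N(d₁) − D·e^(−rT)·N(d₂)
   = 475.2706·0.969028 − 319.3965·0.949772·0.946113 = 173.543268
B₀ = V₀ − E₀ = 475.2706 − 173.543268 = 301.727332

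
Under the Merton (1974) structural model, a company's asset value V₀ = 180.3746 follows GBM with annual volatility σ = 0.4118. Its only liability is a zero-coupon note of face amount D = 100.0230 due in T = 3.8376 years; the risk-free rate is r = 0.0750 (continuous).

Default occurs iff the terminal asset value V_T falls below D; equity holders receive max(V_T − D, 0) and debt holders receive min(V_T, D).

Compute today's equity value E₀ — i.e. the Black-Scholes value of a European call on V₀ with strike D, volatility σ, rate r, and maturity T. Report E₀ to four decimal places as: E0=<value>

d₁ = [ln(V₀/D) + (r + σ²/2)T] / (σ√T)
   = [ln(180.3746/100.0230) + (0.0750 + 0.5·0.4118²)·3.8376] / (0.4118·√3.8376)
   = [0.589636 + 0.613209] / 0.806708 = 1.491053
d₂ = d₁ − σ√T = 1.491053 − 0.806708 = 0.684346
N(d₁) = 0.932026,  N(d₂) = 0.753122,  e^(−rT) = 0.749897
E₀ = V₀·N(d₁) − D·e^(−rT)·N(d₂)
   = 180.3746·0.932026 − 100.0230·0.749897·0.753122 = 111.624548

E0=111.6245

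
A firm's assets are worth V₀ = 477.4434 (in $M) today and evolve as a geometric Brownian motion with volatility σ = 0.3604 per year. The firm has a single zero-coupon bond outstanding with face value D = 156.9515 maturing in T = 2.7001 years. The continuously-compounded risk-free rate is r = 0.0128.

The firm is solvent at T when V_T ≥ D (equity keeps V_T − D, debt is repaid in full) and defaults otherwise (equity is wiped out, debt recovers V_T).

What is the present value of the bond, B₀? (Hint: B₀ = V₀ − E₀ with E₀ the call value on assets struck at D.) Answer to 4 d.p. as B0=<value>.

B0=150.0741

d₁ = [ln(V₀/D) + (r + σ²/2)T] / (σ√T)
   = [ln(477.4434/156.9515) + (0.0128 + 0.5·0.3604²)·2.7001] / (0.3604·√2.7001)
   = [1.112509 + 0.209917] / 0.592209 = 2.233040
d₂ = d₁ − σ√T = 2.233040 − 0.592209 = 1.640832
N(d₁) = 0.987227,  N(d₂) = 0.949584,  e^(−rT) = 0.966029
E₀ = V₀·N(d₁) − D·e^(−rT)·N(d₂)
   = 477.4434·0.987227 − 156.9515·0.966029·0.949584 = 327.369311
B₀ = V₀ − E₀ = 477.4434 − 327.369311 = 150.074089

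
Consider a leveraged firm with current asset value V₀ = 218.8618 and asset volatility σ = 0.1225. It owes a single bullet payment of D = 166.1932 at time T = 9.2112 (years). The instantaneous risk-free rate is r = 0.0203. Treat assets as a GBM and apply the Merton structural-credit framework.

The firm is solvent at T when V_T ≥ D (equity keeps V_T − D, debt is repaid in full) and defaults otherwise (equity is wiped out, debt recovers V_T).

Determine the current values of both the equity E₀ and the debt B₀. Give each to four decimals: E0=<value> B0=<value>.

d₁ = [ln(V₀/D) + (r + σ²/2)T] / (σ√T)
   = [ln(218.8618/166.1932) + (0.0203 + 0.5·0.1225²)·9.2112] / (0.1225·√9.2112)
   = [0.275290 + 0.256100] / 0.371787 = 1.429285
d₂ = d₁ − σ√T = 1.429285 − 0.371787 = 1.057498
N(d₁) = 0.923539,  N(d₂) = 0.854858,  e^(−rT) = 0.829454
E₀ = V₀·N(d₁) − D·e^(−rT)·N(d₂)
   = 218.8618·0.923539 − 166.1932·0.829454·0.854858 = 84.285519
B₀ = V₀ − E₀ = 218.8618 − 84.285519 = 134.576281

E0=84.2855 B0=134.5763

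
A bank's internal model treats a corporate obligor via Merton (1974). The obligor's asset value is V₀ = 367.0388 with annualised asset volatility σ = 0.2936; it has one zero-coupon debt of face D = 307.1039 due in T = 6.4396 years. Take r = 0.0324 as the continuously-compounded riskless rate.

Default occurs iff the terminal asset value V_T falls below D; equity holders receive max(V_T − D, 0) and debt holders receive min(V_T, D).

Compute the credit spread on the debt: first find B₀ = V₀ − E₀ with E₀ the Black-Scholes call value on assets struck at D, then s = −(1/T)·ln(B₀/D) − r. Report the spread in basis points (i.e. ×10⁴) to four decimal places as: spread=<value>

spread=284.5332

d₁ = [ln(V₀/D) + (r + σ²/2)T] / (σ√T)
   = [ln(367.0388/307.1039) + (0.0324 + 0.5·0.2936²)·6.4396] / (0.2936·√6.4396)
   = [0.178281 + 0.486193] / 0.745050 = 0.891852
d₂ = d₁ − σ√T = 0.891852 − 0.745050 = 0.146802
N(d₁) = 0.813764,  N(d₂) = 0.558356,  e^(−rT) = 0.811685
E₀ = V₀·N(d₁) − D·e^(−rT)·N(d₂)
   = 367.0388·0.813764 − 307.1039·0.811685·0.558356 = 159.500668
B₀ = V₀ − E₀ = 367.0388 − 159.500668 = 207.538132
spread = −(1/T)·ln(B₀/D) − r = −(1/6.4396)·ln(207.538132/307.1039) − 0.0324 = 0.02845332
in basis points: 0.02845332 × 10⁴ = 284.5332 bp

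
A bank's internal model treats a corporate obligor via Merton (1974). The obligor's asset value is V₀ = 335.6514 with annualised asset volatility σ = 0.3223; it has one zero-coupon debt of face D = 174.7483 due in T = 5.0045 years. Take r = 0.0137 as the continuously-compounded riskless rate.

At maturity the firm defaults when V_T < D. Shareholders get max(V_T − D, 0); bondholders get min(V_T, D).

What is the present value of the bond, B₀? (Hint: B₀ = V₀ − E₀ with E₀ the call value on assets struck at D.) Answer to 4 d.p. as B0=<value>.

B0=149.6872

d₁ = [ln(V₀/D) + (r + σ²/2)T] / (σ√T)
   = [ln(335.6514/174.7483) + (0.0137 + 0.5·0.3223²)·5.0045] / (0.3223·√5.0045)
   = [0.652726 + 0.328489] / 0.721009 = 1.360892
d₂ = d₁ − σ√T = 1.360892 − 0.721009 = 0.639883
N(d₁) = 0.913226,  N(d₂) = 0.738876,  e^(−rT) = 0.933736
E₀ = V₀·N(d₁) − D·e^(−rT)·N(d₂)
   = 335.6514·0.913226 − 174.7483·0.933736·0.738876 = 185.964186
B₀ = V₀ − E₀ = 335.6514 − 185.964186 = 149.687214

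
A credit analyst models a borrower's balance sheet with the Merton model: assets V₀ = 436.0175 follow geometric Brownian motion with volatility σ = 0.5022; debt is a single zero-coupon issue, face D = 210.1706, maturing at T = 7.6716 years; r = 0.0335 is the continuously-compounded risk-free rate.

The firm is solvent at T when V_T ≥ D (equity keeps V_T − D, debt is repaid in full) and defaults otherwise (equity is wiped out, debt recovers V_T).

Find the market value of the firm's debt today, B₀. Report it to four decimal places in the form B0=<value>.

d₁ = [ln(V₀/D) + (r + σ²/2)T] / (σ√T)
   = [ln(436.0175/210.1706) + (0.0335 + 0.5·0.5022²)·7.6716] / (0.5022·√7.6716)
   = [0.729763 + 1.224406] / 1.390976 = 1.404890
d₂ = d₁ − σ√T = 1.404890 − 1.390976 = 0.013914
N(d₁) = 0.919973,  N(d₂) = 0.505551,  e^(−rT) = 0.773369
E₀ = V₀·N(d₁) − D·e^(−rT)·N(d₂)
   = 436.0175·0.919973 − 210.1706·0.773369·0.505551 = 318.952386
B₀ = V₀ − E₀ = 436.0175 − 318.952386 = 117.065114

B0=117.0651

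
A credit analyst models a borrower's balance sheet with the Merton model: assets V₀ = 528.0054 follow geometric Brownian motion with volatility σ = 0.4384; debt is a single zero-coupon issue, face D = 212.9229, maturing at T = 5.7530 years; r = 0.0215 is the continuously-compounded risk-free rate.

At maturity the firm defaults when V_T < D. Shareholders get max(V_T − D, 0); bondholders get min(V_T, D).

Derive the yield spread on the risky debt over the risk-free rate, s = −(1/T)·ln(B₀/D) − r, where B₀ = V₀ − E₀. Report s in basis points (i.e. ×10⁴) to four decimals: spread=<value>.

spread=261.0167

d₁ = [ln(V₀/D) + (r + σ²/2)T] / (σ√T)
   = [ln(528.0054/212.9229) + (0.0215 + 0.5·0.4384²)·5.7530] / (0.4384·√5.7530)
   = [0.908176 + 0.676537] / 1.051520 = 1.507069
d₂ = d₁ − σ√T = 1.507069 − 1.051520 = 0.455548
N(d₁) = 0.934103,  N(d₂) = 0.675643,  e^(−rT) = 0.883654
E₀ = V₀·N(d₁) − D·e^(−rT)·N(d₂)
   = 528.0054·0.934103 − 212.9229·0.883654·0.675643 = 366.089390
B₀ = V₀ − E₀ = 528.0054 − 366.089390 = 161.916010
spread = −(1/T)·ln(B₀/D) − r = −(1/5.7530)·ln(161.916010/212.9229) − 0.0215 = 0.02610167
in basis points: 0.02610167 × 10⁴ = 261.0167 bp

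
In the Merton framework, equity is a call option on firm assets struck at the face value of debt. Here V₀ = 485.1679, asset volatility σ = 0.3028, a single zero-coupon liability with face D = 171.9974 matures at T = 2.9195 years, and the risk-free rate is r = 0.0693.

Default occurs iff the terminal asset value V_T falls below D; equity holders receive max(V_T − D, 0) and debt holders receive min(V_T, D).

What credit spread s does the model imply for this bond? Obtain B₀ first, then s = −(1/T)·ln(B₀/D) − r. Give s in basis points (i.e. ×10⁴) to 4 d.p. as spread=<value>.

d₁ = [ln(V₀/D) + (r + σ²/2)T] / (σ√T)
   = [ln(485.1679/171.9974) + (0.0693 + 0.5·0.3028²)·2.9195] / (0.3028·√2.9195)
   = [1.037016 + 0.336163] / 0.517381 = 2.654097
d₂ = d₁ − σ√T = 2.654097 − 0.517381 = 2.136717
N(d₁) = 0.996024,  N(d₂) = 0.983689,  e^(−rT) = 0.816832
E₀ = V₀·N(d₁) − D·e^(−rT)·N(d₂)
   = 485.1679·0.996024 − 171.9974·0.816832·0.983689 = 345.037317
B₀ = V₀ − E₀ = 485.1679 − 345.037317 = 140.130583
spread = −(1/T)·ln(B₀/D) − r = −(1/2.9195)·ln(140.130583/171.9974) − 0.0693 = 0.00088484
in basis points: 0.00088484 × 10⁴ = 8.8484 bp

spread=8.8484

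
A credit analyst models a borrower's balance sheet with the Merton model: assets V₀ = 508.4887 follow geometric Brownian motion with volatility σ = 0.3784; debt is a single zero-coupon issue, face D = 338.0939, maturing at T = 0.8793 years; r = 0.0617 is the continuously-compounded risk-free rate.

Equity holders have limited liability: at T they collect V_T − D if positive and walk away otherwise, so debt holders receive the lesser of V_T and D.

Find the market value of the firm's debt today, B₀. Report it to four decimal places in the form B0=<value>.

d₁ = [ln(V₀/D) + (r + σ²/2)T] / (σ√T)
   = [ln(508.4887/338.0939) + (0.0617 + 0.5·0.3784²)·0.8793] / (0.3784·√0.8793)
   = [0.408119 + 0.117205] / 0.354829 = 1.480497
d₂ = d₁ − σ√T = 1.480497 − 0.354829 = 1.125668
N(d₁) = 0.930630,  N(d₂) = 0.869847,  e^(−rT) = 0.947193
E₀ = V₀·N(d₁) − D·e^(−rT)·N(d₂)
   = 508.4887·0.930630 − 338.0939·0.947193·0.869847 = 194.654870
B₀ = V₀ − E₀ = 508.4887 − 194.654870 = 313.833830

B0=313.8338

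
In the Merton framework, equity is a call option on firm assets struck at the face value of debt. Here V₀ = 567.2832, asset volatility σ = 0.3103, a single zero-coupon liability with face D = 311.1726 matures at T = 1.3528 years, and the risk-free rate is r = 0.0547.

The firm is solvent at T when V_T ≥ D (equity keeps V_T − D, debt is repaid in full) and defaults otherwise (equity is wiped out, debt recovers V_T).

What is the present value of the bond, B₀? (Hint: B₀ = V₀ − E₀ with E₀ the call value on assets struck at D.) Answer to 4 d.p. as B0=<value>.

d₁ = [ln(V₀/D) + (r + σ²/2)T] / (σ√T)
   = [ln(567.2832/311.1726) + (0.0547 + 0.5·0.3103²)·1.3528] / (0.3103·√1.3528)
   = [0.600511 + 0.139126] / 0.360910 = 2.049368
d₂ = d₁ − σ√T = 2.049368 − 0.360910 = 1.688459
N(d₁) = 0.979787,  N(d₂) = 0.954338,  e^(−rT) = 0.928673
E₀ = V₀·N(d₁) − D·e^(−rT)·N(d₂)
   = 567.2832·0.979787 − 311.1726·0.928673·0.954338 = 280.034145
B₀ = V₀ − E₀ = 567.2832 − 280.034145 = 287.249055

B0=287.2491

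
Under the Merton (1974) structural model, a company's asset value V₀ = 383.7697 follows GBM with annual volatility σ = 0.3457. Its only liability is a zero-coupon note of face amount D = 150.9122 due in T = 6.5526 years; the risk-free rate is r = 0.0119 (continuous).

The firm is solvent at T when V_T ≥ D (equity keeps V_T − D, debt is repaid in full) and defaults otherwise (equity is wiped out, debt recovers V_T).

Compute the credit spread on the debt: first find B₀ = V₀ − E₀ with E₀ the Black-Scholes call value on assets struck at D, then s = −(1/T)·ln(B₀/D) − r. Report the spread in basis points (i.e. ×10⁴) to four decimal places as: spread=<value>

spread=138.3291

d₁ = [ln(V₀/D) + (r + σ²/2)T] / (σ√T)
   = [ln(383.7697/150.9122) + (0.0119 + 0.5·0.3457²)·6.5526] / (0.3457·√6.5526)
   = [0.933344 + 0.469522] / 0.884924 = 1.585295
d₂ = d₁ − σ√T = 1.585295 − 0.884924 = 0.700370
N(d₁) = 0.943550,  N(d₂) = 0.758152,  e^(−rT) = 0.924987
E₀ = V₀·N(d₁) − D·e^(−rT)·N(d₂)
   = 383.7697·0.943550 − 150.9122·0.924987·0.758152 = 256.274242
B₀ = V₀ − E₀ = 383.7697 − 256.274242 = 127.495458
spread = −(1/T)·ln(B₀/D) − r = −(1/6.5526)·ln(127.495458/150.9122) − 0.0119 = 0.01383291
in basis points: 0.01383291 × 10⁴ = 138.3291 bp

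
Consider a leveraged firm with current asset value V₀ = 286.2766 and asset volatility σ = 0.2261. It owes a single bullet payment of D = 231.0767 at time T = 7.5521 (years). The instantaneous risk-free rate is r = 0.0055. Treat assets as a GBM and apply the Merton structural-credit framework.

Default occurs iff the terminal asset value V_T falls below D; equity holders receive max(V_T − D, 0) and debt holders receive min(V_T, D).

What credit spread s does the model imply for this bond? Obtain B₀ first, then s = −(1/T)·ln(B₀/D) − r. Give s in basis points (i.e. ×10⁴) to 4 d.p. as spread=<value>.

spread=224.9510

d₁ = [ln(V₀/D) + (r + σ²/2)T] / (σ√T)
   = [ln(286.2766/231.0767) + (0.0055 + 0.5·0.2261²)·7.5521] / (0.2261·√7.5521)
   = [0.214209 + 0.234573] / 0.621347 = 0.722272
d₂ = d₁ − σ√T = 0.722272 − 0.621347 = 0.100924
N(d₁) = 0.764936,  N(d₂) = 0.540195,  e^(−rT) = 0.959314
E₀ = V₀·N(d₁) − D·e^(−rT)·N(d₂)
   = 286.2766·0.764936 − 231.0767·0.959314·0.540195 = 99.235589
B₀ = V₀ − E₀ = 286.2766 − 99.235589 = 187.041011
spread = −(1/T)·ln(B₀/D) − r = −(1/7.5521)·ln(187.041011/231.0767) − 0.0055 = 0.02249510
in basis points: 0.02249510 × 10⁴ = 224.9510 bp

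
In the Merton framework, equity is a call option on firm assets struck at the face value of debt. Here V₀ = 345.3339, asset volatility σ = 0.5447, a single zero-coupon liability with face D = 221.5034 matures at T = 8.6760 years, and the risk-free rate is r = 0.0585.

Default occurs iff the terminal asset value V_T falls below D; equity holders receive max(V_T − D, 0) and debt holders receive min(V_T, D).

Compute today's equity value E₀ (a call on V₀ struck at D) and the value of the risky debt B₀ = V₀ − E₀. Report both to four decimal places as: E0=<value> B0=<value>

d₁ = [ln(V₀/D) + (r + σ²/2)T] / (σ√T)
   = [ln(345.3339/221.5034) + (0.0585 + 0.5·0.5447²)·8.6760] / (0.5447·√8.6760)
   = [0.444074 + 1.794622] / 1.604417 = 1.395333
d₂ = d₁ − σ√T = 1.395333 − 1.604417 = -0.209083
N(d₁) = 0.918542,  N(d₂) = 0.417192,  e^(−rT) = 0.601971
E₀ = V₀·N(d₁) − D·e^(−rT)·N(d₂)
   = 345.3339·0.918542 − 221.5034·0.601971·0.417192 = 261.576048
B₀ = V₀ − E₀ = 345.3339 − 261.576048 = 83.757852

E0=261.5760 B0=83.7579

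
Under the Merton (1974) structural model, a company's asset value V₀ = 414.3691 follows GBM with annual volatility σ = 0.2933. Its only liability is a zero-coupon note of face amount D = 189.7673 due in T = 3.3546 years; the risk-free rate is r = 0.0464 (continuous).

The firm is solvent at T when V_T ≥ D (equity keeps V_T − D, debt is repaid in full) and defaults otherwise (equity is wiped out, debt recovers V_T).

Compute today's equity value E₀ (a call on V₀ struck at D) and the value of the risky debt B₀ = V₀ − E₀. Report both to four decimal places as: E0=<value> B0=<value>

E0=254.1844 B0=160.1847

d₁ = [ln(V₀/D) + (r + σ²/2)T] / (σ√T)
   = [ln(414.3691/189.7673) + (0.0464 + 0.5·0.2933²)·3.3546] / (0.2933·√3.3546)
   = [0.780959 + 0.299943] / 0.537196 = 2.012119
d₂ = d₁ − σ√T = 2.012119 − 0.537196 = 1.474924
N(d₁) = 0.977896,  N(d₂) = 0.929883,  e^(−rT) = 0.855856
E₀ = V₀·N(d₁) − D·e^(−rT)·N(d₂)
   = 414.3691·0.977896 − 189.7673·0.855856·0.929883 = 254.184450
B₀ = V₀ − E₀ = 414.3691 − 254.184450 = 160.184650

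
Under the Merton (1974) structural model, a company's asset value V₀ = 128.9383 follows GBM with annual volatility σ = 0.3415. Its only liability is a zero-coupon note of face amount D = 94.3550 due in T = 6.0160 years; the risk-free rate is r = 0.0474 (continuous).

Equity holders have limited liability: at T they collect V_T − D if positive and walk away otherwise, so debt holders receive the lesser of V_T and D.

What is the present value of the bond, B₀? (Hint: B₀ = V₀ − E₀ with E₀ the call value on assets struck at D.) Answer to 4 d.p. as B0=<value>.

d₁ = [ln(V₀/D) + (r + σ²/2)T] / (σ√T)
   = [ln(128.9383/94.3550) + (0.0474 + 0.5·0.3415²)·6.0160] / (0.3415·√6.0160)
   = [0.312270 + 0.635958] / 0.837615 = 1.132056
d₂ = d₁ − σ√T = 1.132056 − 0.837615 = 0.294441
N(d₁) = 0.871195,  N(d₂) = 0.615790,  e^(−rT) = 0.751895
E₀ = V₀·N(d₁) − D·e^(−rT)·N(d₂)
   = 128.9383·0.871195 − 94.3550·0.751895·0.615790 = 68.643125
B₀ = V₀ − E₀ = 128.9383 − 68.643125 = 60.295175

B0=60.2952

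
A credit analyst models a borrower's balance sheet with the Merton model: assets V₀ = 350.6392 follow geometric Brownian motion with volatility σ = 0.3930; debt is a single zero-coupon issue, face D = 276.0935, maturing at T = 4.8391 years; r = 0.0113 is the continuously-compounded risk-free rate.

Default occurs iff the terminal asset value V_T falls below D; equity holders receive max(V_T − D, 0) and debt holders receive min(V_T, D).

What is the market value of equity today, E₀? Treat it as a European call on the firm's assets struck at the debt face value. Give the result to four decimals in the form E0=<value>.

E0=152.4123

d₁ = [ln(V₀/D) + (r + σ²/2)T] / (σ√T)
   = [ln(350.6392/276.0935) + (0.0113 + 0.5·0.3930²)·4.8391] / (0.3930·√4.8391)
   = [0.239018 + 0.428379] / 0.864520 = 0.771986
d₂ = d₁ − σ√T = 0.771986 − 0.864520 = -0.092534
N(d₁) = 0.779939,  N(d₂) = 0.463137,  e^(−rT) = 0.946786
E₀ = V₀·N(d₁) − D·e^(−rT)·N(d₂)
   = 350.6392·0.779939 − 276.0935·0.946786·0.463137 = 152.412318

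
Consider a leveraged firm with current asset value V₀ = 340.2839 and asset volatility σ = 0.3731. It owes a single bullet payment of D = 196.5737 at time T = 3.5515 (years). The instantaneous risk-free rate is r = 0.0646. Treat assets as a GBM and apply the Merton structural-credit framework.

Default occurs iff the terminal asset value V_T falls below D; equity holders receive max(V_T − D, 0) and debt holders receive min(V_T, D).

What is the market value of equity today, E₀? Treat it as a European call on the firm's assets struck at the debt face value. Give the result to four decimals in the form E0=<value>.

E0=194.5534

d₁ = [ln(V₀/D) + (r + σ²/2)T] / (σ√T)
   = [ln(340.2839/196.5737) + (0.0646 + 0.5·0.3731²)·3.5515] / (0.3731·√3.5515)
   = [0.548743 + 0.476618] / 0.703123 = 1.458295
d₂ = d₁ − σ√T = 1.458295 − 0.703123 = 0.755172
N(d₁) = 0.927620,  N(d₂) = 0.774927,  e^(−rT) = 0.794989
E₀ = V₀·N(d₁) − D·e^(−rT)·N(d₂)
   = 340.2839·0.927620 − 196.5737·0.794989·0.774927 = 194.553352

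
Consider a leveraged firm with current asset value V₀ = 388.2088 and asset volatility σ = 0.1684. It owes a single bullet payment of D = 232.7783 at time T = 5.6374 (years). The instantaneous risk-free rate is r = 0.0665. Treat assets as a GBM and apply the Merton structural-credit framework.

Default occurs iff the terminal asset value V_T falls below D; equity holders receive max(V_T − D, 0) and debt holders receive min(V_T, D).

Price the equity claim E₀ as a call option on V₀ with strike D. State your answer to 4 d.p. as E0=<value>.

E0=228.6615

d₁ = [ln(V₀/D) + (r + σ²/2)T] / (σ√T)
   = [ln(388.2088/232.7783) + (0.0665 + 0.5·0.1684²)·5.6374] / (0.1684·√5.6374)
   = [0.511457 + 0.454821] / 0.399836 = 2.416688
d₂ = d₁ − σ√T = 2.416688 − 0.399836 = 2.016853
N(d₁) = 0.992169,  N(d₂) = 0.978145,  e^(−rT) = 0.687367
E₀ = V₀·N(d₁) − D·e^(−rT)·N(d₂)
   = 388.2088·0.992169 − 232.7783·0.687367·0.978145 = 228.661522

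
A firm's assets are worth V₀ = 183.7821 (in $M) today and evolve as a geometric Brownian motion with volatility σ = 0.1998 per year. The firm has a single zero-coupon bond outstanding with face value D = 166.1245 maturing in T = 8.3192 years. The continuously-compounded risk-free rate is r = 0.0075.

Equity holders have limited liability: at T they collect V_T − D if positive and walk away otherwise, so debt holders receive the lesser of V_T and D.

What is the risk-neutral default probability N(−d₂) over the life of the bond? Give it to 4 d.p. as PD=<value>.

PD=0.5018

d₁ = [ln(V₀/D) + (r + σ²/2)T] / (σ√T)
   = [ln(183.7821/166.1245) + (0.0075 + 0.5·0.1998²)·8.3192] / (0.1998·√8.3192)
   = [0.101013 + 0.228445] / 0.576284 = 0.571695
d₂ = d₁ − σ√T = 0.571695 − 0.576284 = -0.004588
risk-neutral PD = N(−d₂) = N(0.004588) = 0.501830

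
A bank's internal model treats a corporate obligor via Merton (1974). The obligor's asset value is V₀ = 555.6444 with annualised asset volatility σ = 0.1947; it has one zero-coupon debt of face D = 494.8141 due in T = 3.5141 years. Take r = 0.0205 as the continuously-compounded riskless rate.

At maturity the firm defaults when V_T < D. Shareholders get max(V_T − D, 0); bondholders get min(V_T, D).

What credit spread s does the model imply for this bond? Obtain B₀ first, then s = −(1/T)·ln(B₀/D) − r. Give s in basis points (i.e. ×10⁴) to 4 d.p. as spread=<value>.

d₁ = [ln(V₀/D) + (r + σ²/2)T] / (σ√T)
   = [ln(555.6444/494.8141) + (0.0205 + 0.5·0.1947²)·3.5141] / (0.1947·√3.5141)
   = [0.115946 + 0.138645] / 0.364983 = 0.697544
d₂ = d₁ − σ√T = 0.697544 − 0.364983 = 0.332560
N(d₁) = 0.757269,  N(d₂) = 0.630267,  e^(−rT) = 0.930495
E₀ = V₀·N(d₁) − D·e^(−rT)·N(d₂)
   = 555.6444·0.757269 − 494.8141·0.930495·0.630267 = 130.583462
B₀ = V₀ − E₀ = 555.6444 − 130.583462 = 425.060938
spread = −(1/T)·ln(B₀/D) − r = −(1/3.5141)·ln(425.060938/494.8141) − 0.0205 = 0.02273997
in basis points: 0.02273997 × 10⁴ = 227.3997 bp

spread=227.3997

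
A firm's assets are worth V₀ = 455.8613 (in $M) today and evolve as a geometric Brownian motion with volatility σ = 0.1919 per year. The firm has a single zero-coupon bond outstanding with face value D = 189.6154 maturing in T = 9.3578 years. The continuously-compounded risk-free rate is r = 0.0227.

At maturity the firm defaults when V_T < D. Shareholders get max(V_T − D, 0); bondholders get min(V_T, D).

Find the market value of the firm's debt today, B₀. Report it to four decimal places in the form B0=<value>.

d₁ = [ln(V₀/D) + (r + σ²/2)T] / (σ√T)
   = [ln(455.8613/189.6154) + (0.0227 + 0.5·0.1919²)·9.3578] / (0.1919·√9.3578)
   = [0.877191 + 0.384725] / 0.587032 = 2.149654
d₂ = d₁ − σ√T = 2.149654 − 0.587032 = 1.562622
N(d₁) = 0.984209,  N(d₂) = 0.940929,  e^(−rT) = 0.808623
E₀ = V₀·N(d₁) − D·e^(−rT)·N(d₂)
   = 455.8613·0.984209 − 189.6154·0.808623·0.940929 = 304.392392
B₀ = V₀ − E₀ = 455.8613 − 304.392392 = 151.468908

B0=151.4689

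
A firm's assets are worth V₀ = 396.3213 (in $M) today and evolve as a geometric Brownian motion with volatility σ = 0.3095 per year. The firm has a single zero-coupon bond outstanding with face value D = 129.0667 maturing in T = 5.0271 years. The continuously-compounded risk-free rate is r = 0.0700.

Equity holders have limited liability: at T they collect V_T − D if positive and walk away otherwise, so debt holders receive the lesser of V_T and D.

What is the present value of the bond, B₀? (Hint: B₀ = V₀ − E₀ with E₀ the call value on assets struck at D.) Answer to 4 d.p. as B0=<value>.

B0=90.0198

d₁ = [ln(V₀/D) + (r + σ²/2)T] / (σ√T)
   = [ln(396.3213/129.0667) + (0.0700 + 0.5·0.3095²)·5.0271] / (0.3095·√5.0271)
   = [1.121896 + 0.592671] / 0.693936 = 2.470785
d₂ = d₁ − σ√T = 2.470785 − 0.693936 = 1.776849
N(d₁) = 0.993259,  N(d₂) = 0.962203,  e^(−rT) = 0.703353
E₀ = V₀·N(d₁) − D·e^(−rT)·N(d₂)
   = 396.3213·0.993259 − 129.0667·0.703353·0.962203 = 306.301514
B₀ = V₀ − E₀ = 396.3213 − 306.301514 = 90.019786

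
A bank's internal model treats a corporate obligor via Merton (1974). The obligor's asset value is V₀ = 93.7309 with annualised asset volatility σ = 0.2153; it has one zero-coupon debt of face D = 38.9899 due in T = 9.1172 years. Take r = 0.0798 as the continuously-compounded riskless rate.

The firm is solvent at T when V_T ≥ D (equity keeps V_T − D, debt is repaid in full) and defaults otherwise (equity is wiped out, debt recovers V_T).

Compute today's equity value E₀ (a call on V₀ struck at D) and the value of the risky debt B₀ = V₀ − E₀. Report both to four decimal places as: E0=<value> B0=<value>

E0=74.9530 B0=18.7779

d₁ = [ln(V₀/D) + (r + σ²/2)T] / (σ√T)
   = [ln(93.7309/38.9899) + (0.0798 + 0.5·0.2153²)·9.1172] / (0.2153·√9.1172)
   = [0.877125 + 0.938862] / 0.650092 = 2.793432
d₂ = d₁ − σ√T = 2.793432 − 0.650092 = 2.143340
N(d₁) = 0.997392,  N(d₂) = 0.983957,  e^(−rT) = 0.483090
E₀ = V₀·N(d₁) − D·e^(−rT)·N(d₂)
   = 93.7309·0.997392 − 38.9899·0.483090·0.983957 = 74.953039
B₀ = V₀ − E₀ = 93.7309 − 74.953039 = 18.777861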